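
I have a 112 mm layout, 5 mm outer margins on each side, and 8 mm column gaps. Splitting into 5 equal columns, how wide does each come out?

Subtract both margins: 112 − 2·5 = 102 mm.
Subtracting 4 column gaps of 8 leaves 70 for 5 columns, so c = 14 mm.

14 mm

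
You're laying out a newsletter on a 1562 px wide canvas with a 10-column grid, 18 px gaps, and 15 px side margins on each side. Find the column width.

Subtract both margins: 1562 − 2·15 = 1532 px.
10c + 9·18 = 1532 → 10c = 1370 → c = 137 px.

137 px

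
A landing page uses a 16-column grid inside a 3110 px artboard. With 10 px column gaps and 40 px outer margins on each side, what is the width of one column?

Content width = 3110 − 2·40 = 3030 px.
3030 − 15·10 = 2880; ÷16 gives c = 180 px.

180 px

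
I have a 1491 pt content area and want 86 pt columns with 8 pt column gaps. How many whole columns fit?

15 columns

Each extra column adds 86 + 8 = 94 pt.
(1491 + 8) / 94 = 15.95, so 15 columns fit.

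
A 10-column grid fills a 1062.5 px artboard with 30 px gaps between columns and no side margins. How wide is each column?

Subtracting 9 gaps of 30 leaves 792.5 for 10 columns, so c = 79.25 px.

79.25 px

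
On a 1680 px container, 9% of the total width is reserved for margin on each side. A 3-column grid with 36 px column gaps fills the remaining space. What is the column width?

Each margin = 9% of 1680 = 151.2 px; content = 1680 − 2·151.2 = 1377.6 px.
3c + 2·36 = 1377.6 → 3c = 1305.6 → c = 435.2 px.

435.2 px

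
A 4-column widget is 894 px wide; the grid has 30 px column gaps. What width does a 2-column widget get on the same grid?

4 columns + 3 column gaps: 4c + 3·30 = 894.
4c = 894 − 90 = 804, so c = 201 px.
2 columns plus 1 column gap: 402 + 30 = 432 px.

432 px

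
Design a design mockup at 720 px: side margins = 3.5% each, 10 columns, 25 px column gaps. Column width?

44.46 px

Each margin = 3.5% of 720 = 25.2 px; content = 720 − 2·25.2 = 669.6 px.
Subtracting 9 column gaps of 25 leaves 444.6 for 10 columns, so c = 44.46 px.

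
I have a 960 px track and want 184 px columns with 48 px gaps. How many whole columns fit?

k columns need k·184 + (k−1)·48 = k·232 − 48.
k·232 − 48 ≤ 960 → k ≤ 1008 / 232 ≈ 4.34, so k = 4.

4 columns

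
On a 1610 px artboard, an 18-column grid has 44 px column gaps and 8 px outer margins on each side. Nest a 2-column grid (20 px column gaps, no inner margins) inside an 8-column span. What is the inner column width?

Subtract both margins: 1610 − 2·8 = 1594 px.
18c + 17·44 = 1594 → 18c = 846 → c = 47 px.
Span of 8: 8·47 + 7·44 = 376 + 308 = 684 px.
Subtracting 1 column gap of 20 leaves 664 for 2 columns, so d = 332 px.

332 px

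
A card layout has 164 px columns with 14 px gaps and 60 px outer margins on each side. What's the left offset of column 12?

2018 px

Column 12 starts at margin + 11·(column + gutter) = 60 + 11·178 = 2018 px.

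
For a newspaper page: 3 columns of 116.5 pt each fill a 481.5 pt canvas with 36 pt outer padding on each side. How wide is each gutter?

Subtract both margins: 481.5 − 2·36 = 409.5 pt.
3 columns take 3·116.5 = 349.5 pt; remaining 60 splits into 2 gutters.
g = 60 / 2 = 30 pt.

30 pt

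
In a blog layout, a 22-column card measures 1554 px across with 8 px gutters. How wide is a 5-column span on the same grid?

1554 − 21·8 = 1386; ÷22 gives c = 63 px.
Span of 5: 5·63 + 4·8 = 315 + 32 = 347 px.

347 px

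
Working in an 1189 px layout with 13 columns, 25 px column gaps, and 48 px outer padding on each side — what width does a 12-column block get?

1007 px

Content width = 1189 − 2·48 = 1093 px.
13c + 12·25 = 1093 → 13c = 793 → c = 61 px.
12 columns plus 11 column gaps: 732 + 275 = 1007 px.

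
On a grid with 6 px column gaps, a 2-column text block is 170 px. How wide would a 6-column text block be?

170 − 1·6 = 164; ÷2 gives c = 82 px.
Span of 6: 6·82 + 5·6 = 492 + 30 = 522 px.

522 px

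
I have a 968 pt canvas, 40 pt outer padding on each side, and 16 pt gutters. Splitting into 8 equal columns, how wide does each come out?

97 pt

Inside the margins: 968 − 80 = 888 pt.
888 − 7·16 = 776; ÷8 gives c = 97 pt.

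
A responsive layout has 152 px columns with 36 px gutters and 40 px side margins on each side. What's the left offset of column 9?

Each column+gutter stride is 188 px; 8 of them past the 40 px margin is 40 + 1504 = 1544 px.

1544 px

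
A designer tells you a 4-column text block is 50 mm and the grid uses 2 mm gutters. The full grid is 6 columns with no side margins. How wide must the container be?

50 − 3·2 = 44; ÷4 gives c = 11 mm.
Summing: 66 + 10 = 76 mm.

76 mm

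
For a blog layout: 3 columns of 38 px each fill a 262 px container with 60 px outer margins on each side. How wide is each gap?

14 px

Inside the margins: 262 − 120 = 142 px.
Columns use 114 px, leaving 28 px across 2 gaps = 14 px each.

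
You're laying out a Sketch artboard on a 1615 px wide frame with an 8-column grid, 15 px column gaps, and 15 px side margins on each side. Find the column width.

Inside the margins: 1615 − 30 = 1585 px.
Subtracting 7 column gaps of 15 leaves 1480 for 8 columns, so c = 185 px.

185 px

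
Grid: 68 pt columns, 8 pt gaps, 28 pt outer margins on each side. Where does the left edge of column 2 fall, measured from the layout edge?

104 pt

Column 2 starts at margin + 1·(column + gutter) = 28 + 1·76 = 104 pt.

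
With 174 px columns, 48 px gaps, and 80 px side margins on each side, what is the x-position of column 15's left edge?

3188 px

Each column+gutter stride is 222 px; 14 of them past the 80 px margin is 80 + 3108 = 3188 px.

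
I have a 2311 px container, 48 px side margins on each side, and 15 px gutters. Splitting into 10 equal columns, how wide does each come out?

Inside the margins: 2311 − 96 = 2215 px.
Subtracting 9 gutters of 15 leaves 2080 for 10 columns, so c = 208 px.

208 px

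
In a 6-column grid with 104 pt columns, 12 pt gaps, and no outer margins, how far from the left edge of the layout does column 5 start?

464 pt

Each column+gutter stride is 116 pt; with no margin, 4 of them is 464 pt.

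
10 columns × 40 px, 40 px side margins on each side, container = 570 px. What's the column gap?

10 px

Inside the margins: 570 − 80 = 490 px.
Columns use 400 px, leaving 90 px across 9 column gaps = 10 px each.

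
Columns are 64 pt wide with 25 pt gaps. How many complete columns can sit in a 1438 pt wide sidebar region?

16 columns

16 columns: 16·64 + 15·25 = 1399 pt ≤ 1438.
17 columns: 1488 pt > 1438. So 16.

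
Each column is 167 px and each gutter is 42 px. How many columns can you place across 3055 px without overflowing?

Each extra column adds 167 + 42 = 209 px.
(3055 + 42) / 209 = 14.82, so 14 columns fit.

14 columns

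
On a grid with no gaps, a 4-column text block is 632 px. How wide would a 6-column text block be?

948 px

632 / 4 = 158 px per column.
With no gaps, 6 columns span 6·158 = 948 px.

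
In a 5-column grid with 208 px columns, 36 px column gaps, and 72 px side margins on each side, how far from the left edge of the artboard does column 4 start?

Each column+gutter stride is 244 px; 3 of them past the 72 px margin is 72 + 732 = 804 px.

804 px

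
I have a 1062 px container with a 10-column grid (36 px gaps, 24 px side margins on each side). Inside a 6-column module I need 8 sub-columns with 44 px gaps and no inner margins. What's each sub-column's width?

35.75 px

Inside the margins: 1062 − 48 = 1014 px.
10c + 9·36 = 1014 → 10c = 690 → c = 69 px.
6-column span = 6·69 + 5·36 = 594 px.
Subtracting 7 gaps of 44 leaves 286 for 8 columns, so d = 35.75 px.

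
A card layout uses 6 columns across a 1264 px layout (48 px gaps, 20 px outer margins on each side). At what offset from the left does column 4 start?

Content = 1264 − 2·20 = 1224 px.
1224 − 5·48 = 984; ÷6 gives c = 164 px.
Before column 4: the margin + 3 columns + 3 gaps.
Offset = 20 + 3·(164 + 48) = 20 + 636 = 656 px.

656 px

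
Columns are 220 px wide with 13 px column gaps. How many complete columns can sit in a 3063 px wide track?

13 columns

k columns need k·220 + (k−1)·13 = k·233 − 13.
k·233 − 13 ≤ 3063 → k ≤ 3076 / 233 ≈ 13.20, so k = 13.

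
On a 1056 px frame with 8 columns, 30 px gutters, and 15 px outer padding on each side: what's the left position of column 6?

Inside the margins: 1056 − 30 = 1026 px.
Subtracting 7 gutters of 30 leaves 816 for 8 columns, so c = 102 px.
Before column 6: the margin + 5 columns + 5 gutters.
Offset = 15 + 5·(102 + 30) = 15 + 660 = 675 px.

675 px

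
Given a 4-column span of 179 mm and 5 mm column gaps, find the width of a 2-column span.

87 mm

Subtracting 3 column gaps of 5 leaves 164 for 4 columns, so c = 41 mm.
2-column span = 2·41 + 1·5 = 87 mm.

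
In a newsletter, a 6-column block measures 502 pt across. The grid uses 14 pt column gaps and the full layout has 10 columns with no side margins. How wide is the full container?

6 columns + 5 column gaps: 6c + 5·14 = 502.
6c = 502 − 70 = 432, so c = 72 pt.
Summing: 720 + 126 = 846 pt.

846 pt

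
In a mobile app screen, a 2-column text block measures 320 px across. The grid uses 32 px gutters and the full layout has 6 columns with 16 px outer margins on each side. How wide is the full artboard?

1056 px

Subtracting 1 gutter of 32 leaves 288 for 2 columns, so c = 144 px.
Artboard = 2·16 + 6·144 + 5·32 = 32 + 864 + 160 = 1056 px.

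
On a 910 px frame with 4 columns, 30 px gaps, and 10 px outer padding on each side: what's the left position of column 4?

700 px

Take off 20 px of margins, leaving 890 px.
4 columns + 3 gaps: 4c + 3·30 = 890.
4c = 890 − 90 = 800, so c = 200 px.
Before column 4: the margin + 3 columns + 3 gaps.
Offset = 10 + 3·(200 + 30) = 10 + 690 = 700 px.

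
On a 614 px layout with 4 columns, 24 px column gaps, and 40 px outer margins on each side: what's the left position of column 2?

Take off 80 px of margins, leaving 534 px.
534 − 3·24 = 462; ÷4 gives c = 115.5 px.
Before column 2: the margin + 1 column + 1 column gap.
Offset = 40 + 1·(115.5 + 24) = 40 + 139.5 = 179.5 px.

179.5 px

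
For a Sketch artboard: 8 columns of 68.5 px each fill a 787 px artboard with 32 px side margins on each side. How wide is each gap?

25 px

Content width = 787 − 2·32 = 723 px.
8 columns take 8·68.5 = 548 px; remaining 175 splits into 7 gaps.
g = 175 / 7 = 25 px.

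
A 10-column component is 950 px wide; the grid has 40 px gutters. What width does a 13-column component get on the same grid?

950 − 9·40 = 590; ÷10 gives c = 59 px.
Span of 13: 13·59 + 12·40 = 767 + 480 = 1247 px.

1247 px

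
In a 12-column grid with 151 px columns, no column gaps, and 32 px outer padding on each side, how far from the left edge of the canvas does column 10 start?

Each column+gutter stride is 151 px; 9 of them past the 32 px margin is 32 + 1359 = 1391 px.

1391 px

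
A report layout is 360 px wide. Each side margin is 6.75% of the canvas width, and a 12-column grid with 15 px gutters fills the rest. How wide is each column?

Each margin = 6.75% of 360 = 24.3 px; content = 360 − 2·24.3 = 311.4 px.
Subtracting 11 gutters of 15 leaves 146.4 for 12 columns, so c = 12.2 px.

12.2 px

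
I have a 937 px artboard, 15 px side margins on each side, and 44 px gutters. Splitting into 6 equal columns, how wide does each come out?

114.5 px

Subtract both margins: 937 − 2·15 = 907 px.
6c + 5·44 = 907 → 6c = 687 → c = 114.5 px.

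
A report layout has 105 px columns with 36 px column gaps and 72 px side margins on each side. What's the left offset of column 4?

495 px

Each column+gutter stride is 141 px; 3 of them past the 72 px margin is 72 + 423 = 495 px.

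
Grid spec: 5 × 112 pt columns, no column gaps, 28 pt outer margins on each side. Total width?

616 pt

Summing: 56 + 560 = 616 pt.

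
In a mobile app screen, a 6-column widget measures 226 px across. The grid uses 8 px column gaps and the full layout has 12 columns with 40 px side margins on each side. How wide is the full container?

6c + 5·8 = 226 → 6c = 186 → c = 31 px.
Container = 2·40 + 12·31 + 11·8 = 80 + 372 + 88 = 540 px.

540 px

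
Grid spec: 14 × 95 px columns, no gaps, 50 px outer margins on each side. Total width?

Summing: 100 + 1330 = 1430 px.

1430 px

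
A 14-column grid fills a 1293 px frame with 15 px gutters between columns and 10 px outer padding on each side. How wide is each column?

Subtract both margins: 1293 − 2·10 = 1273 px.
1273 − 13·15 = 1078; ÷14 gives c = 77 px.

77 px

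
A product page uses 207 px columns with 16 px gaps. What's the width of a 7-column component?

1545 px

7 columns plus 6 gaps: 1449 + 96 = 1545 px.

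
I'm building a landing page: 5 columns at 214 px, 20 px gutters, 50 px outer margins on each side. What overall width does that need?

1250 px

Adding margins, columns and gutters: 100 + 1070 + 80 = 1250 px.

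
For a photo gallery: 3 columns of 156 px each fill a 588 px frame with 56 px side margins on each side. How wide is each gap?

4 px

Inside the margins: 588 − 112 = 476 px.
3·156 + 2g = 476 → 2g = 8 → g = 4 px.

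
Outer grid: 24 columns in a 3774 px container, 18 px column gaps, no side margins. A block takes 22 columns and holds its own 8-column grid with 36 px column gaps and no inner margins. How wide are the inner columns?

400.75 px

Subtracting 23 column gaps of 18 leaves 3360 for 24 columns, so c = 140 px.
Span of 22: 22·140 + 21·18 = 3080 + 378 = 3458 px.
8 columns + 7 column gaps: 8d + 7·36 = 3458.
8d = 3458 − 252 = 3206, so d = 400.75 px.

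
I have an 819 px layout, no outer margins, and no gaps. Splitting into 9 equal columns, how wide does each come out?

91 px

819 / 9 = 91 px per column.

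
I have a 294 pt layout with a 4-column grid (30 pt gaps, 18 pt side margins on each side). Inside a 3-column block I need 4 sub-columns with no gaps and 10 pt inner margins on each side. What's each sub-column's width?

41.5 pt

Inside the margins: 294 − 36 = 258 pt.
Subtracting 3 gaps of 30 leaves 168 for 4 columns, so c = 42 pt.
Span of 3: 3·42 + 2·30 = 126 + 60 = 186 pt.
Inner content = 186 − 2·10 = 166 pt.
166 / 4 = 41.5 pt per column.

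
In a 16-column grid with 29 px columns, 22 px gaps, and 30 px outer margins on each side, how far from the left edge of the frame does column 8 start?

Before column 8: the margin + 7 columns + 7 gaps.
Offset = 30 + 7·(29 + 22) = 30 + 357 = 387 px.

387 px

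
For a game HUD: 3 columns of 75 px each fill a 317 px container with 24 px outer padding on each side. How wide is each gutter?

22 px

Take off 48 px of margins, leaving 269 px.
3 columns take 3·75 = 225 px; remaining 44 splits into 2 gutters.
g = 44 / 2 = 22 px.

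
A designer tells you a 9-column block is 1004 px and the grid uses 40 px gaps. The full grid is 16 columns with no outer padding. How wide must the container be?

1816 px

9c + 8·40 = 1004 → 9c = 684 → c = 76 px.
Container = 16·76 + 15·40 = 1216 + 600 = 1816 px.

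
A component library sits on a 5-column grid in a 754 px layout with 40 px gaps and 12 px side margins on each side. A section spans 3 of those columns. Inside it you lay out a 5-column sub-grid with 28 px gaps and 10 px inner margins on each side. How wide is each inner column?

Take off 24 px of margins, leaving 730 px.
5c + 4·40 = 730 → 5c = 570 → c = 114 px.
3-column span = 3·114 + 2·40 = 422 px.
Inner content = 422 − 2·10 = 402 px.
5d + 4·28 = 402 → 5d = 290 → d = 58 px.

58 px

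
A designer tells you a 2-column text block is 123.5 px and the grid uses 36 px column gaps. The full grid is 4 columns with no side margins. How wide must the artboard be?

283 px

2 columns + 1 column gap: 2c + 1·36 = 123.5.
2c = 123.5 − 36 = 87.5, so c = 43.75 px.
Artboard = 4·43.75 + 3·36 = 175 + 108 = 283 px.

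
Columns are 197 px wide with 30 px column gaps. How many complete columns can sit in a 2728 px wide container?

Each extra column adds 197 + 30 = 227 px.
(2728 + 30) / 227 = 12.15, so 12 columns fit.

12 columns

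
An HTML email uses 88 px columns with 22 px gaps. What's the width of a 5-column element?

5 columns plus 4 gaps: 440 + 88 = 528 px.

528 px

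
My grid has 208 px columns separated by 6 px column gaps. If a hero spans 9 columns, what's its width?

9 columns plus 8 column gaps: 1872 + 48 = 1920 px.

1920 px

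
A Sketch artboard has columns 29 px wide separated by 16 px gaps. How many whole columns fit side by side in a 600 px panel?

13 columns

k columns need k·29 + (k−1)·16 = k·45 − 16.
k·45 − 16 ≤ 600 → k ≤ 616 / 45 ≈ 13.69, so k = 13.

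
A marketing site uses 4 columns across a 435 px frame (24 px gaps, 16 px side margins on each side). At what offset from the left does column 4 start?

Subtract both margins: 435 − 2·16 = 403 px.
4c + 3·24 = 403 → 4c = 331 → c = 82.75 px.
Column 4 starts at margin + 3·(column + gutter) = 16 + 3·106.75 = 336.25 px.

336.25 px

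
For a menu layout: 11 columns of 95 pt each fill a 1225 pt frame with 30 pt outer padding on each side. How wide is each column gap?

Take off 60 pt of margins, leaving 1165 pt.
Columns use 1045 pt, leaving 120 pt across 10 column gaps = 12 pt each.

12 pt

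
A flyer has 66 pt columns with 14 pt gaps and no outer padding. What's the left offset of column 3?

Before column 3: 2 columns + 2 gaps.
Offset = 2·(66 + 14) = 2·80 = 160 pt.

160 pt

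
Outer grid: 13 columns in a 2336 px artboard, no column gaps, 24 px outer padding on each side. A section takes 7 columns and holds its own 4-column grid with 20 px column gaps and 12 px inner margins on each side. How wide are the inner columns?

287 px

Subtract both margins: 2336 − 2·24 = 2288 px.
13c = 2288 → c = 176 px.
With no column gaps, 7 columns span 7·176 = 1232 px.
Inner content = 1232 − 2·12 = 1208 px.
1208 − 3·20 = 1148; ÷4 gives d = 287 px.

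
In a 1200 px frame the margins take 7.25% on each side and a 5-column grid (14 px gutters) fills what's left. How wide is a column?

1200 × (1 − 2·7.25%) = 1200 × 85.5% = 1026 px for the columns.
5c + 4·14 = 1026 → 5c = 970 → c = 194 px.

194 px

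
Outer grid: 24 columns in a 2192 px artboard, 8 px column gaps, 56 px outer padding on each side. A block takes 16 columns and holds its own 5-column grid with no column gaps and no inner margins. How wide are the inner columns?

276.8 px

Outer content = 2192 − 2·56 = 2080 px.
24c + 23·8 = 2080 → 24c = 1896 → c = 79 px.
16 columns plus 15 column gaps: 1264 + 120 = 1384 px.
5d = 1384 → d = 276.8 px.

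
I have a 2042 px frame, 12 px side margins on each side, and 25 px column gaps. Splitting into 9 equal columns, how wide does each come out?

202 px

Subtract both margins: 2042 − 2·12 = 2018 px.
Subtracting 8 column gaps of 25 leaves 1818 for 9 columns, so c = 202 px.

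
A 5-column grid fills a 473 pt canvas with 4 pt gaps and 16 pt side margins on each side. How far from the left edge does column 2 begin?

105 pt

Take off 32 pt of margins, leaving 441 pt.
Subtracting 4 gaps of 4 leaves 425 for 5 columns, so c = 85 pt.
Before column 2: the margin + 1 column + 1 gap.
Offset = 16 + 1·(85 + 4) = 16 + 89 = 105 pt.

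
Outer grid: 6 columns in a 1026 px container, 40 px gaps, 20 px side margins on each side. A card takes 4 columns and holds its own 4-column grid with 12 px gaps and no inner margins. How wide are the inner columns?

Outer content = 1026 − 2·20 = 986 px.
6 columns + 5 gaps: 6c + 5·40 = 986.
6c = 986 − 200 = 786, so c = 131 px.
Span of 4: 4·131 + 3·40 = 524 + 120 = 644 px.
Subtracting 3 gaps of 12 leaves 608 for 4 columns, so d = 152 px.

152 px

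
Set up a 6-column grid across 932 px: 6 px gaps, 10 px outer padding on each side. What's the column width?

Content width = 932 − 2·10 = 912 px.
Subtracting 5 gaps of 6 leaves 882 for 6 columns, so c = 147 px.

147 px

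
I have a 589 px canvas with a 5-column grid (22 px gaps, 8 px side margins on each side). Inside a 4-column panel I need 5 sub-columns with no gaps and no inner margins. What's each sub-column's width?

Take off 16 px of margins, leaving 573 px.
5c + 4·22 = 573 → 5c = 485 → c = 97 px.
Span of 4: 4·97 + 3·22 = 388 + 66 = 454 px.
5d = 454 → d = 90.8 px.

90.8 px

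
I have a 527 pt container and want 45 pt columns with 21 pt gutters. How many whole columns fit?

8 columns

8 columns: 8·45 + 7·21 = 507 pt ≤ 527.
9 columns: 573 pt > 527. So 8.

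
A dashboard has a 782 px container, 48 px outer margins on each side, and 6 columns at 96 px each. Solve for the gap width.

Take off 96 px of margins, leaving 686 px.
Columns use 576 px, leaving 110 px across 5 gaps = 22 px each.

22 px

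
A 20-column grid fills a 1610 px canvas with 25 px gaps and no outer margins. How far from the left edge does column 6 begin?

20 columns + 19 gaps: 20c + 19·25 = 1610.
20c = 1610 − 475 = 1135, so c = 56.75 px.
No margin, so column 6 starts at 5·(column + gutter) = 5·81.75 = 408.75 px.

408.75 px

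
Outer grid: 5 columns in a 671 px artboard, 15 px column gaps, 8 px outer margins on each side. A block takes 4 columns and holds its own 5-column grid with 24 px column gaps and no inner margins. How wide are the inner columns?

Take off 16 px of margins, leaving 655 px.
5 columns + 4 column gaps: 5c + 4·15 = 655.
5c = 655 − 60 = 595, so c = 119 px.
4-column span = 4·119 + 3·15 = 521 px.
521 − 4·24 = 425; ÷5 gives d = 85 px.

85 px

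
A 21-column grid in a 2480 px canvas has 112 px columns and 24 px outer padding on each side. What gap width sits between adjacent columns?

Take off 48 px of margins, leaving 2432 px.
21·112 + 20g = 2432 → 20g = 80 → g = 4 px.

4 px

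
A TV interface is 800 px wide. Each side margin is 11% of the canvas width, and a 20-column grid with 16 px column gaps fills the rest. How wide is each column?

16 px

Each margin = 11% of 800 = 88 px; content = 800 − 2·88 = 624 px.
Subtracting 19 column gaps of 16 leaves 320 for 20 columns, so c = 16 px.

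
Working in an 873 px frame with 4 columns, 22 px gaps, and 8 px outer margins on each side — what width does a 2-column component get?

Take off 16 px of margins, leaving 857 px.
Subtracting 3 gaps of 22 leaves 791 for 4 columns, so c = 197.75 px.
2-column span = 2·197.75 + 1·22 = 417.5 px.

417.5 px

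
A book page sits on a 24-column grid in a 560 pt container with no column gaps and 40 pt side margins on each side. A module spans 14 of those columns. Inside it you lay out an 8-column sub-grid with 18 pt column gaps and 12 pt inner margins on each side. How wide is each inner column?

16.25 pt

Subtract both margins: 560 − 2·40 = 480 pt.
With no column gaps, each column is 480/24 = 20 pt.
With no column gaps, 14 columns span 14·20 = 280 pt.
Inner content = 280 − 2·12 = 256 pt.
8d + 7·18 = 256 → 8d = 130 → d = 16.25 pt.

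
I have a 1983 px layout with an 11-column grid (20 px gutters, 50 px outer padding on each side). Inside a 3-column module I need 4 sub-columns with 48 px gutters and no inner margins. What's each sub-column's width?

Outer content = 1983 − 2·50 = 1883 px.
11 columns + 10 gutters: 11c + 10·20 = 1883.
11c = 1883 − 200 = 1683, so c = 153 px.
3 columns plus 2 gutters: 459 + 40 = 499 px.
Subtracting 3 gutters of 48 leaves 355 for 4 columns, so d = 88.75 px.

88.75 px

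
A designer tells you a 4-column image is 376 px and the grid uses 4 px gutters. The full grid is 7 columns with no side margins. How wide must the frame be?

4c + 3·4 = 376 → 4c = 364 → c = 91 px.
Summing: 637 + 24 = 661 px.

661 px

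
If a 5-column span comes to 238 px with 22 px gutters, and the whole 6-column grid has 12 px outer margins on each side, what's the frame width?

238 − 4·22 = 150; ÷5 gives c = 30 px.
Adding margins, columns and gutters: 24 + 180 + 110 = 314 px.

314 px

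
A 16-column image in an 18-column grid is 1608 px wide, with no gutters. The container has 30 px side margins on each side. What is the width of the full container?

1869 px

With no gutters, each column is 1608/16 = 100.5 px.
Total width: 2·30 + 18·100.5 = 1869 px.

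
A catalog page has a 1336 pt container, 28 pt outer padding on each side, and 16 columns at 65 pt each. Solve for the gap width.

Subtract both margins: 1336 − 2·28 = 1280 pt.
16 columns take 16·65 = 1040 pt; remaining 240 splits into 15 gaps.
g = 240 / 15 = 16 pt.

16 pt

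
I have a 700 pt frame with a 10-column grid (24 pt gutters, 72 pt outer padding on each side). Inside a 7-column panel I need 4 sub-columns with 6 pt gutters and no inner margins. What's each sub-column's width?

Inside the margins: 700 − 144 = 556 pt.
Subtracting 9 gutters of 24 leaves 340 for 10 columns, so c = 34 pt.
Span of 7: 7·34 + 6·24 = 238 + 144 = 382 pt.
Subtracting 3 gutters of 6 leaves 364 for 4 columns, so d = 91 pt.

91 pt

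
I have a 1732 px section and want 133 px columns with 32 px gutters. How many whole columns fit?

10 columns

Each extra column adds 133 + 32 = 165 px.
(1732 + 32) / 165 = 10.69, so 10 columns fit.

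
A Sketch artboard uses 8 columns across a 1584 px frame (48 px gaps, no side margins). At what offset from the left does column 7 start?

Subtracting 7 gaps of 48 leaves 1248 for 8 columns, so c = 156 px.
No margin, so column 7 starts at 6·(column + gutter) = 6·204 = 1224 px.

1224 px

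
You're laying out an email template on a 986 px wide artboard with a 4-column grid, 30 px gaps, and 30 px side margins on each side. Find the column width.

209 px

Take off 60 px of margins, leaving 926 px.
Subtracting 3 gaps of 30 leaves 836 for 4 columns, so c = 209 px.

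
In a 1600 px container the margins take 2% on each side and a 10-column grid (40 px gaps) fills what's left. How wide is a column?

Margins: 2% × 1600 = 32 px each, so content = 1600 − 64 = 1536 px.
Subtracting 9 gaps of 40 leaves 1176 for 10 columns, so c = 117.6 px.

117.6 px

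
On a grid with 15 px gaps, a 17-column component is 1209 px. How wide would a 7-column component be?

Subtracting 16 gaps of 15 leaves 969 for 17 columns, so c = 57 px.
7 columns plus 6 gaps: 399 + 90 = 489 px.

489 px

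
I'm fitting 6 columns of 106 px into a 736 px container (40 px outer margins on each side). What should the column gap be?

4 px

Subtract both margins: 736 − 2·40 = 656 px.
6 columns take 6·106 = 636 px; remaining 20 splits into 5 column gaps.
g = 20 / 5 = 4 px.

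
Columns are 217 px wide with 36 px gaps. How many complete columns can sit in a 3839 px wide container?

15 columns

Each extra column adds 217 + 36 = 253 px.
(3839 + 36) / 253 = 15.32, so 15 columns fit.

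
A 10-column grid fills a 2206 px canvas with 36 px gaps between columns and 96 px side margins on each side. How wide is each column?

Inside the margins: 2206 − 192 = 2014 px.
2014 − 9·36 = 1690; ÷10 gives c = 169 px.

169 px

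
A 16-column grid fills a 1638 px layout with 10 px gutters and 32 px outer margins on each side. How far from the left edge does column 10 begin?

Inside the margins: 1638 − 64 = 1574 px.
16 columns + 15 gutters: 16c + 15·10 = 1574.
16c = 1574 − 150 = 1424, so c = 89 px.
Column 10 starts at margin + 9·(column + gutter) = 32 + 9·99 = 923 px.

923 px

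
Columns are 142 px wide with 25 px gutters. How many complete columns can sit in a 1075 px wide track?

6 columns

k columns need k·142 + (k−1)·25 = k·167 − 25.
k·167 − 25 ≤ 1075 → k ≤ 1100 / 167 ≈ 6.59, so k = 6.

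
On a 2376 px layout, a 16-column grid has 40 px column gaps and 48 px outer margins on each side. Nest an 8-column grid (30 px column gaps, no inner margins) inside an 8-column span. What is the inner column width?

113.75 px

Take off 96 px of margins, leaving 2280 px.
16 columns + 15 column gaps: 16c + 15·40 = 2280.
16c = 2280 − 600 = 1680, so c = 105 px.
Span of 8: 8·105 + 7·40 = 840 + 280 = 1120 px.
8 columns + 7 column gaps: 8d + 7·30 = 1120.
8d = 1120 − 210 = 910, so d = 113.75 px.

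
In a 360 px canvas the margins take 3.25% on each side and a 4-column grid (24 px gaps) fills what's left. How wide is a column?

Each margin = 3.25% of 360 = 11.7 px; content = 360 − 2·11.7 = 336.6 px.
4c + 3·24 = 336.6 → 4c = 264.6 → c = 66.15 px.

66.15 px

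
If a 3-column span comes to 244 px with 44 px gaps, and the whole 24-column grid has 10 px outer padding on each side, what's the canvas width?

2280 px

3c + 2·44 = 244 → 3c = 156 → c = 52 px.
Total width: 2·10 + 24·52 + 23·44 = 2280 px.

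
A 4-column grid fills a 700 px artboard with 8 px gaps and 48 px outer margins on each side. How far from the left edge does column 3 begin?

354 px

Content = 700 − 2·48 = 604 px.
4c + 3·8 = 604 → 4c = 580 → c = 145 px.
Column 3 starts at margin + 2·(column + gutter) = 48 + 2·153 = 354 px.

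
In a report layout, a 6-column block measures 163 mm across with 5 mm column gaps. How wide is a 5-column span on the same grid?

6 columns + 5 column gaps: 6c + 5·5 = 163.
6c = 163 − 25 = 138, so c = 23 mm.
5 columns plus 4 column gaps: 115 + 20 = 135 mm.

135 mm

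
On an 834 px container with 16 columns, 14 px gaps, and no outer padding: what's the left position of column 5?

Subtracting 15 gaps of 14 leaves 624 for 16 columns, so c = 39 px.
Each column+gutter stride is 53 px; with no margin, 4 of them is 212 px.

212 px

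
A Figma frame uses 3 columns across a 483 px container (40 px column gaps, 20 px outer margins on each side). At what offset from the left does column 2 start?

181 px

Subtract both margins: 483 − 2·20 = 443 px.
3c + 2·40 = 443 → 3c = 363 → c = 121 px.
Before column 2: the margin + 1 column + 1 column gap.
Offset = 20 + 1·(121 + 40) = 20 + 161 = 181 px.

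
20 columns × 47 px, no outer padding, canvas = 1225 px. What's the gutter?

15 px

20 columns take 20·47 = 940 px; remaining 285 splits into 19 gutters.
g = 285 / 19 = 15 px.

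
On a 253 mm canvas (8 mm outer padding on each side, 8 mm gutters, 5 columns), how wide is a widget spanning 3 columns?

139 mm

Subtract both margins: 253 − 2·8 = 237 mm.
5 columns + 4 gutters: 5c + 4·8 = 237.
5c = 237 − 32 = 205, so c = 41 mm.
3-column span = 3·41 + 2·8 = 139 mm.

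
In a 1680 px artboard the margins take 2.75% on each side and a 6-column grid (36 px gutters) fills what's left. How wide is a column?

234.6 px

1680 × (1 − 2·2.75%) = 1680 × 94.5% = 1587.6 px for the columns.
Subtracting 5 gutters of 36 leaves 1407.6 for 6 columns, so c = 234.6 px.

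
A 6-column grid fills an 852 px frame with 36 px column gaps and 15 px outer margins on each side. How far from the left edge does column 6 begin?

730 px

Inside the margins: 852 − 30 = 822 px.
822 − 5·36 = 642; ÷6 gives c = 107 px.
Each column+gutter stride is 143 px; 5 of them past the 15 px margin is 15 + 715 = 730 px.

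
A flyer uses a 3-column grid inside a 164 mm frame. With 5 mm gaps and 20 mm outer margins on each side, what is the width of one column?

Take off 40 mm of margins, leaving 124 mm.
Subtracting 2 gaps of 5 leaves 114 for 3 columns, so c = 38 mm.

38 mm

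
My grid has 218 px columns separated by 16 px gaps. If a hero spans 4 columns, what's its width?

920 px

Span of 4: 4·218 + 3·16 = 872 + 48 = 920 px.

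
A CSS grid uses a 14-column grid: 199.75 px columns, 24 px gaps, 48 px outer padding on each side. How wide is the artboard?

Artboard = 2·48 + 14·199.75 + 13·24 = 96 + 2796.5 + 312 = 3204.5 px.

3204.5 px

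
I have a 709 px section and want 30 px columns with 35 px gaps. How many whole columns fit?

11 columns: 11·30 + 10·35 = 680 px ≤ 709.
12 columns: 745 px > 709. So 11.

11 columns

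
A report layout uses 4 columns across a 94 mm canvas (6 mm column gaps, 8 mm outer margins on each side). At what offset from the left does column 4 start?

Content = 94 − 2·8 = 78 mm.
Subtracting 3 column gaps of 6 leaves 60 for 4 columns, so c = 15 mm.
Column 4 starts at margin + 3·(column + gutter) = 8 + 3·21 = 71 mm.

71 mm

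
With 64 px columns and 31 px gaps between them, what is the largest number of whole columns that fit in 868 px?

9 columns: 9·64 + 8·31 = 824 px ≤ 868.
10 columns: 919 px > 868. So 9.

9 columns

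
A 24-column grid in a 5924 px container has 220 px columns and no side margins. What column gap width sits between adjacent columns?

24·220 + 23g = 5924 → 23g = 644 → g = 28 px.

28 px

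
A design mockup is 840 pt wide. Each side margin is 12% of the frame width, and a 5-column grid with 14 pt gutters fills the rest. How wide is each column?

116.48 pt

840 × (1 − 2·12%) = 840 × 76% = 638.4 pt for the columns.
638.4 − 4·14 = 582.4; ÷5 gives c = 116.48 pt.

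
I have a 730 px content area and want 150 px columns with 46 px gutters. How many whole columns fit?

3 columns

k columns need k·150 + (k−1)·46 = k·196 − 46.
k·196 − 46 ≤ 730 → k ≤ 776 / 196 ≈ 3.96, so k = 3.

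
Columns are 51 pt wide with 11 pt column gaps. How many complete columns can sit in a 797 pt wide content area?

13 columns

k columns need k·51 + (k−1)·11 = k·62 − 11.
k·62 − 11 ≤ 797 → k ≤ 808 / 62 ≈ 13.03, so k = 13.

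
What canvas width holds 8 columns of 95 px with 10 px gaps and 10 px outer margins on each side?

Total width: 2·10 + 8·95 + 7·10 = 850 px.

850 px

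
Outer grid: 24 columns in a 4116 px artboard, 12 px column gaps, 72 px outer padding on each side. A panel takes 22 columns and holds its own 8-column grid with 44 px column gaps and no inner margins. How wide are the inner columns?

Inside the margins: 4116 − 144 = 3972 px.
24 columns + 23 column gaps: 24c + 23·12 = 3972.
24c = 3972 − 276 = 3696, so c = 154 px.
22-column span = 22·154 + 21·12 = 3640 px.
8 columns + 7 column gaps: 8d + 7·44 = 3640.
8d = 3640 − 308 = 3332, so d = 416.5 px.

416.5 px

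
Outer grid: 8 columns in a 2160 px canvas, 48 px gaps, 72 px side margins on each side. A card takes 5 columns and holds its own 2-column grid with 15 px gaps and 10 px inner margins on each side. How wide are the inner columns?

603.5 px

Subtract both margins: 2160 − 2·72 = 2016 px.
2016 − 7·48 = 1680; ÷8 gives c = 210 px.
Span of 5: 5·210 + 4·48 = 1050 + 192 = 1242 px.
Inner content = 1242 − 2·10 = 1222 px.
2d + 1·15 = 1222 → 2d = 1207 → d = 603.5 px.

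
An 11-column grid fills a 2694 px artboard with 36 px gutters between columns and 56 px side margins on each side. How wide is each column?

Take off 112 px of margins, leaving 2582 px.
2582 − 10·36 = 2222; ÷11 gives c = 202 px.

202 px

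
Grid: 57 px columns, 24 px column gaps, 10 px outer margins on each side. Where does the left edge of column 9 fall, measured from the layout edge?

Before column 9: the margin + 8 columns + 8 column gaps.
Offset = 10 + 8·(57 + 24) = 10 + 648 = 658 px.

658 px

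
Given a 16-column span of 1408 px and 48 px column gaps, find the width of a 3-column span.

16c + 15·48 = 1408 → 16c = 688 → c = 43 px.
Span of 3: 3·43 + 2·48 = 129 + 96 = 225 px.

225 px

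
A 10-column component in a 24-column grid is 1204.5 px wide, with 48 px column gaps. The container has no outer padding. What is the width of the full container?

10 columns + 9 column gaps: 10c + 9·48 = 1204.5.
10c = 1204.5 − 432 = 772.5, so c = 77.25 px.
Summing: 1854 + 1104 = 2958 px.

2958 px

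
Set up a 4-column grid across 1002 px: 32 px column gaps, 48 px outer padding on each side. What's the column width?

Take off 96 px of margins, leaving 906 px.
906 − 3·32 = 810; ÷4 gives c = 202.5 px.

202.5 px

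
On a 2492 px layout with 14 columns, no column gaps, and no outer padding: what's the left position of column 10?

1602 px

With no column gaps, each column is 2492/14 = 178 px.
Each column+gutter stride is 178 px; with no margin, 9 of them is 1602 px.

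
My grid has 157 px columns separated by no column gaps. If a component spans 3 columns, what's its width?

3-column span = 3·157 = 471 px.

471 px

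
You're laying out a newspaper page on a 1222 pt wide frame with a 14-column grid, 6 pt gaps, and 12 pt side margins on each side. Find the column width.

Content width = 1222 − 2·12 = 1198 pt.
1198 − 13·6 = 1120; ÷14 gives c = 80 pt.

80 pt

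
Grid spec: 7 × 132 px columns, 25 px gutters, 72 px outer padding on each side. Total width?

Artboard = 2·72 + 7·132 + 6·25 = 144 + 924 + 150 = 1218 px.

1218 px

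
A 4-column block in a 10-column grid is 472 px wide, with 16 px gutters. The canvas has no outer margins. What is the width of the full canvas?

1204 px

4 columns + 3 gutters: 4c + 3·16 = 472.
4c = 472 − 48 = 424, so c = 106 px.
Canvas = 10·106 + 9·16 = 1060 + 144 = 1204 px.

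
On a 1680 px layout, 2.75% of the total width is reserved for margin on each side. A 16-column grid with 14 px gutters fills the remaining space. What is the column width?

Each margin = 2.75% of 1680 = 46.2 px; content = 1680 − 2·46.2 = 1587.6 px.
16c + 15·14 = 1587.6 → 16c = 1377.6 → c = 86.1 px.

86.1 px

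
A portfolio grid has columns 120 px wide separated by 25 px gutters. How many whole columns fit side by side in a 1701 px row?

11 columns

k columns need k·120 + (k−1)·25 = k·145 − 25.
k·145 − 25 ≤ 1701 → k ≤ 1726 / 145 ≈ 11.90, so k = 11.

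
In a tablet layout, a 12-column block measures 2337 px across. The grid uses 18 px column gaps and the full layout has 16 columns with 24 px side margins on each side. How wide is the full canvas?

3170 px

2337 − 11·18 = 2139; ÷12 gives c = 178.25 px.
Canvas = 2·24 + 16·178.25 + 15·18 = 48 + 2852 + 270 = 3170 px.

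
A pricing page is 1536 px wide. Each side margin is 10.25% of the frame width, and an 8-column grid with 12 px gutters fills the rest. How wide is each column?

142.14 px

1536 × (1 − 2·10.25%) = 1536 × 79.5% = 1221.12 px for the columns.
8 columns + 7 gutters: 8c + 7·12 = 1221.12.
8c = 1221.12 − 84 = 1137.12, so c = 142.14 px.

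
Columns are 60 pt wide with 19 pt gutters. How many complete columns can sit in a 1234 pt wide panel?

Each extra column adds 60 + 19 = 79 pt.
(1234 + 19) / 79 = 15.86, so 15 columns fit.

15 columns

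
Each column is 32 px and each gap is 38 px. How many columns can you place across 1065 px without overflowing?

15 columns

15 columns: 15·32 + 14·38 = 1012 px ≤ 1065.
16 columns: 1082 px > 1065. So 15.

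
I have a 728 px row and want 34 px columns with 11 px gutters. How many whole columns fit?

16 columns

Each extra column adds 34 + 11 = 45 px.
(728 + 11) / 45 = 16.42, so 16 columns fit.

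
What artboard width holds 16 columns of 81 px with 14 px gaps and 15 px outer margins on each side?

1536 px

Total width: 2·15 + 16·81 + 15·14 = 1536 px.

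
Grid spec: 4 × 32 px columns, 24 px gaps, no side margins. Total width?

Canvas = 4·32 + 3·24 = 128 + 72 = 200 px.

200 px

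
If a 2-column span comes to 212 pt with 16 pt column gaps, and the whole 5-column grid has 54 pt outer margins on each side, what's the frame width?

2c + 1·16 = 212 → 2c = 196 → c = 98 pt.
Frame = 2·54 + 5·98 + 4·16 = 108 + 490 + 64 = 662 pt.

662 pt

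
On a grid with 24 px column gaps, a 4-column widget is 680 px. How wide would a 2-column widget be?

Subtracting 3 column gaps of 24 leaves 608 for 4 columns, so c = 152 px.
2 columns plus 1 column gap: 304 + 24 = 328 px.

328 px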